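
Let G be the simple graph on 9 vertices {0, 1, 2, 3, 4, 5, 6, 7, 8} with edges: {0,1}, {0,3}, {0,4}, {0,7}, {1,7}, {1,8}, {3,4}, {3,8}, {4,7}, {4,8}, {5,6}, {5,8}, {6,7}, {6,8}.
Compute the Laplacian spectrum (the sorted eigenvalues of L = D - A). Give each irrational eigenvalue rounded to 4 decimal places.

With the vertex order [0, 1, 2, 3, 4, 5, 6, 7, 8], the degrees are [4, 3, 0, 3, 4, 2, 3, 4, 5], giving D = diag(4, 3, 0, 3, 4, 2, 3, 4, 5) and L = D - A. Diagonalising L (or applying a numerical eigensolver to the 9x9 matrix) gives the spectrum above. The 2 zero eigenvalues correspond to the 2 connected components.

[0, 0, 1.3058, 2.4994, 3.3004, 4, 4.6996, 5.5006, 6.6942]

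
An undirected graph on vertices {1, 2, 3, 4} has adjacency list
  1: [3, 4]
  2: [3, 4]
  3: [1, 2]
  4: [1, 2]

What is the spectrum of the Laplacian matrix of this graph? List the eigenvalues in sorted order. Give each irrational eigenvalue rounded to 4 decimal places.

Each diagonal entry of L is the vertex degree and each off-diagonal entry is -1 where an edge is present, 0 otherwise; in the order [1, 2, 3, 4] the diagonal is [2, 2, 2, 2]. Since every row of L sums to 0, the all-ones vector is in the kernel and 0 is an eigenvalue. The single zero eigenvalue shows the graph is connected. The eigenvalues sum to 8, which equals trace(L) = 2|E|.

[0, 2, 2, 4]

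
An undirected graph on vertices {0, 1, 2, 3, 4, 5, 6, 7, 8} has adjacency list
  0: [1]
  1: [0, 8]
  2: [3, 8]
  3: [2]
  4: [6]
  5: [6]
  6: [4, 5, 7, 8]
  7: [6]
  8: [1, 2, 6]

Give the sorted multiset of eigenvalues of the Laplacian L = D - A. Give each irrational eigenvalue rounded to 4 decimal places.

Reading degrees in the order [0, 1, 2, 3, 4, 5, 6, 7, 8] gives [1, 2, 2, 1, 1, 1, 4, 1, 3]; set D = diag(1, 2, 2, 1, 1, 1, 4, 1, 3) and form L = D - A. L is symmetric positive semidefinite, so every eigenvalue is real and nonnegative. By the matrix-tree theorem the graph has (1/9) * product of the nonzero eigenvalues = 1 spanning tree. There is one zero in the spectrum, matching the 1 component.

[0, 0.2679, 0.3820, 1, 1, 1.6972, 2.6180, 3.7321, 5.3028]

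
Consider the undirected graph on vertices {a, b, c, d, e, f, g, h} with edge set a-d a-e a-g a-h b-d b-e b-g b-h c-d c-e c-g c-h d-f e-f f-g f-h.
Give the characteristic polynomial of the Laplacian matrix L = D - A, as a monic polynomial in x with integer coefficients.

With the vertex order [a, b, c, d, e, f, g, h], the degrees are [4, 4, 4, 4, 4, 4, 4, 4], giving D = diag(4, 4, 4, 4, 4, 4, 4, 4) and L = D - A. L has integer entries, so p(x) = det(xI - L) has integer coefficients. Expanding the determinant yields x^8 - 32x^7 + 432x^6 - 3200x^5 + 14080x^4 - 36864x^3 + 53248x^2 - 32768x. Since p(0) = det(-L) = 0, x divides p(x). The eigenvalues sum to 32, which equals trace(L) = 2|E|.

x^8 - 32x^7 + 432x^6 - 3200x^5 + 14080x^4 - 36864x^3 + 53248x^2 - 32768x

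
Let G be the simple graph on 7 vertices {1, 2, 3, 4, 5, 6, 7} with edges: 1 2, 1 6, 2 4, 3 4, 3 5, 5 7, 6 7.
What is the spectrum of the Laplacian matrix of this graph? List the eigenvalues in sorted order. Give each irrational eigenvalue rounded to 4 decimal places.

Each diagonal entry of L is the vertex degree and each off-diagonal entry is -1 where an edge is present, 0 otherwise; in the order [1, 2, 3, 4, 5, 6, 7] the diagonal is [2, 2, 2, 2, 2, 2, 2]. Since every row of L sums to 0, the all-ones vector is in the kernel and 0 is an eigenvalue. There is one zero in the spectrum, matching the 1 component.

[0, 0.7530, 0.7530, 2.4450, 2.4450, 3.8019, 3.8019]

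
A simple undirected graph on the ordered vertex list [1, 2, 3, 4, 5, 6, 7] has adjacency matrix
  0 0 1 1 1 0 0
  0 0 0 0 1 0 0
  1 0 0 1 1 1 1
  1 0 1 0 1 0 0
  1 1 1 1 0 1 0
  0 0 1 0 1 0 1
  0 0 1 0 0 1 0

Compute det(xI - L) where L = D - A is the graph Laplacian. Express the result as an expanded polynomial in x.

x^7 - 22x^6 + 190x^5 - 814x^4 + 1794x^3 - 1886x^2 + 728x

Reading degrees in the order [1, 2, 3, 4, 5, 6, 7] gives [3, 1, 5, 3, 5, 3, 2]; set D = diag(3, 1, 5, 3, 5, 3, 2) and form L = D - A. Computing det(xI - L) by cofactor expansion (or equivalently via sum-over-permutations) gives x^7 - 22x^6 + 190x^5 - 814x^4 + 1794x^3 - 1886x^2 + 728x. The coefficient of x^6 equals -trace(L) = -22, matching the sum of degrees. The largest eigenvalue, 6.2273, is at most the vertex count 7. There is one zero in the spectrum, matching the 1 component.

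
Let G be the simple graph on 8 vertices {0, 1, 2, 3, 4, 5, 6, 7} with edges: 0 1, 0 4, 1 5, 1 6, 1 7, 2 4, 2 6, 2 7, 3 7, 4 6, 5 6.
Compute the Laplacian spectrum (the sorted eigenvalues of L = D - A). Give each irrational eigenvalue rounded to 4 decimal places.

With the vertex order [0, 1, 2, 3, 4, 5, 6, 7], the degrees are [2, 4, 3, 1, 3, 2, 4, 3], giving D = diag(2, 4, 3, 1, 3, 2, 4, 3) and L = D - A. The multiplicity of 0 as a Laplacian eigenvalue equals the number of connected components. The eigenvalues sum to 22, which equals trace(L) = 2|E|.

[0, 0.6678, 1.5858, 2, 2.9052, 4.4142, 4.6002, 5.8268]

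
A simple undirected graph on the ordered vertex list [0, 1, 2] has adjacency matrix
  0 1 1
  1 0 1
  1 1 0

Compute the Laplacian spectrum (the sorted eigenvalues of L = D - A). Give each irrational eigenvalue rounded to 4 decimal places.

[0, 3, 3]

Reading degrees in the order [0, 1, 2] gives [2, 2, 2]; set D = diag(2, 2, 2) and form L = D - A. Since every row of L sums to 0, the all-ones vector is in the kernel and 0 is an eigenvalue. The single zero eigenvalue shows the graph is connected. The largest eigenvalue, 3, is at most the vertex count 3. By the matrix-tree theorem the graph has (1/3) * product of the nonzero eigenvalues = 3 spanning trees.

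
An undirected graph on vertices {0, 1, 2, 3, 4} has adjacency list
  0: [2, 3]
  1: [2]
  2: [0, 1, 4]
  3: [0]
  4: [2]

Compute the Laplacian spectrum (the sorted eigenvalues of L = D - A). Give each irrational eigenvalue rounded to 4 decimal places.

Each diagonal entry of L is the vertex degree and each off-diagonal entry is -1 where an edge is present, 0 otherwise; in the order [0, 1, 2, 3, 4] the diagonal is [2, 1, 3, 1, 1]. L is symmetric positive semidefinite, so every eigenvalue is real and nonnegative. There is one zero in the spectrum, matching the 1 component. The largest eigenvalue, 4.1701, is at most the vertex count 5.

[0, 0.5188, 1, 2.3111, 4.1701]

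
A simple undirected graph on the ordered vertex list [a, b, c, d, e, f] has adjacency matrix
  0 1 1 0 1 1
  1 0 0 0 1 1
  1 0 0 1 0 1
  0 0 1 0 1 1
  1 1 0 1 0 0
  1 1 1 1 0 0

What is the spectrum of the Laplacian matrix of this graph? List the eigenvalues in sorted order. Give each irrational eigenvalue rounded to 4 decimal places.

With the vertex order [a, b, c, d, e, f], the degrees are [4, 3, 3, 3, 3, 4], giving D = diag(4, 3, 3, 3, 3, 4) and L = D - A. Diagonalising L (or applying a numerical eigensolver to the 6x6 matrix) gives the spectrum above. The single zero eigenvalue shows the graph is connected. The largest eigenvalue, 5.7321, is at most the vertex count 6. The eigenvalues sum to 20, which equals trace(L) = 2|E|.

[0, 2.2679, 3, 4, 5, 5.7321]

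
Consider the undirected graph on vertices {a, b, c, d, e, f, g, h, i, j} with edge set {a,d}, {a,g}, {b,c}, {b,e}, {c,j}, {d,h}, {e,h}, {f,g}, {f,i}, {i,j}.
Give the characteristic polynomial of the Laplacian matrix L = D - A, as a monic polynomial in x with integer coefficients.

With the vertex order [a, b, c, d, e, f, g, h, i, j], the degrees are [2, 2, 2, 2, 2, 2, 2, 2, 2, 2], giving D = diag(2, 2, 2, 2, 2, 2, 2, 2, 2, 2) and L = D - A. Computing det(xI - L) by cofactor expansion (or equivalently via sum-over-permutations) gives x^10 - 20x^9 + 170x^8 - 800x^7 + 2275x^6 - 4004x^5 + 4290x^4 - 2640x^3 + 825x^2 - 100x. The constant term is 0 because L is singular (the all-ones vector lies in its kernel). There is one zero in the spectrum, matching the 1 component. The largest eigenvalue, 4, is at most the vertex count 10.

x^10 - 20x^9 + 170x^8 - 800x^7 + 2275x^6 - 4004x^5 + 4290x^4 - 2640x^3 + 825x^2 - 100x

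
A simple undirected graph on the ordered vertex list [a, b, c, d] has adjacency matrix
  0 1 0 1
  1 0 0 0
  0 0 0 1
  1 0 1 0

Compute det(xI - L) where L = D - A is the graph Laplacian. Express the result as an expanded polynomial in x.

With the vertex order [a, b, c, d], the degrees are [2, 1, 1, 2], giving D = diag(2, 1, 1, 2) and L = D - A. L has integer entries, so p(x) = det(xI - L) has integer coefficients. Expanding the determinant yields x^4 - 6x^3 + 10x^2 - 4x. The coefficient of x^3 equals -trace(L) = -6, matching the sum of degrees.

x^4 - 6x^3 + 10x^2 - 4x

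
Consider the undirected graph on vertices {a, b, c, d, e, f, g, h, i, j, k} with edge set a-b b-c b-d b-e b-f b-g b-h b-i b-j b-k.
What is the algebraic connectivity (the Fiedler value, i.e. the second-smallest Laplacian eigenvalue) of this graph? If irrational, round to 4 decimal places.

Each diagonal entry of L is the vertex degree and each off-diagonal entry is -1 where an edge is present, 0 otherwise; in the order [a, b, c, d, e, f, g, h, i, j, k] the diagonal is [1, 10, 1, 1, 1, 1, 1, 1, 1, 1, 1]. The sorted Laplacian eigenvalues are [0, 1, 1, 1, 1, 1, 1, 1, 1, 1, 11]; the algebraic connectivity is the second entry, 1. The eigenvalues sum to 20, which equals trace(L) = 2|E|.

1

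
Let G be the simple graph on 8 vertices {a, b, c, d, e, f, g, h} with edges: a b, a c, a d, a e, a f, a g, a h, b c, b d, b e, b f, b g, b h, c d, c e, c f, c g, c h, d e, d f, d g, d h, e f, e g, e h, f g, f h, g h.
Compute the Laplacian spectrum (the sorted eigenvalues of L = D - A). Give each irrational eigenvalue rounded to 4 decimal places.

[0, 8, 8, 8, 8, 8, 8, 8]

Reading degrees in the order [a, b, c, d, e, f, g, h] gives [7, 7, 7, 7, 7, 7, 7, 7]; set D = diag(7, 7, 7, 7, 7, 7, 7, 7) and form L = D - A. The multiplicity of 0 as a Laplacian eigenvalue equals the number of connected components. The single zero eigenvalue shows the graph is connected. The eigenvalues sum to 56, which equals trace(L) = 2|E|.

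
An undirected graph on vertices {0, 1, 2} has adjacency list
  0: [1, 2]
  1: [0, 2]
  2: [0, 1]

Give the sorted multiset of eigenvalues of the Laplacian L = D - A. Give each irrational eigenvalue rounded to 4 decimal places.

[0, 3, 3]

Reading degrees in the order [0, 1, 2] gives [2, 2, 2]; set D = diag(2, 2, 2) and form L = D - A. L is symmetric positive semidefinite, so every eigenvalue is real and nonnegative. The single zero eigenvalue shows the graph is connected. By the matrix-tree theorem the graph has (1/3) * product of the nonzero eigenvalues = 3 spanning trees. There is one zero in the spectrum, matching the 1 component.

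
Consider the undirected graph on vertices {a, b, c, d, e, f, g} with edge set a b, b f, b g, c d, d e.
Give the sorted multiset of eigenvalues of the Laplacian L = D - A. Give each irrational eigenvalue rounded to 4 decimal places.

Each diagonal entry of L is the vertex degree and each off-diagonal entry is -1 where an edge is present, 0 otherwise; in the order [a, b, c, d, e, f, g] the diagonal is [1, 3, 1, 2, 1, 1, 1]. The multiplicity of 0 as a Laplacian eigenvalue equals the number of connected components. The 2 zero eigenvalues correspond to the 2 connected components. The largest eigenvalue, 4, is at most the vertex count 7.

[0, 0, 1, 1, 1, 3, 4]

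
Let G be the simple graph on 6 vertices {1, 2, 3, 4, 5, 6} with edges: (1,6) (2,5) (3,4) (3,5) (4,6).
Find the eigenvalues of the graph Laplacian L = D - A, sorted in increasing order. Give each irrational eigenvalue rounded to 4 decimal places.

[0, 0.2679, 1, 2, 3, 3.7321]

Reading degrees in the order [1, 2, 3, 4, 5, 6] gives [1, 1, 2, 2, 2, 2]; set D = diag(1, 1, 2, 2, 2, 2) and form L = D - A. Since every row of L sums to 0, the all-ones vector is in the kernel and 0 is an eigenvalue. The largest eigenvalue, 3.7321, is at most the vertex count 6. By the matrix-tree theorem the graph has (1/6) * product of the nonzero eigenvalues = 1 spanning tree.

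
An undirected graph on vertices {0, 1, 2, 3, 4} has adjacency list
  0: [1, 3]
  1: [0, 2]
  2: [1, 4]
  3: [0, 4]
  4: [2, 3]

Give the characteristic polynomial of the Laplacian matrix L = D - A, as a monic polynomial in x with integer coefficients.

x^5 - 10x^4 + 35x^3 - 50x^2 + 25x

Reading degrees in the order [0, 1, 2, 3, 4] gives [2, 2, 2, 2, 2]; set D = diag(2, 2, 2, 2, 2) and form L = D - A. Computing det(xI - L) by cofactor expansion (or equivalently via sum-over-permutations) gives x^5 - 10x^4 + 35x^3 - 50x^2 + 25x. The coefficient of x^4 equals -trace(L) = -10, matching the sum of degrees. The largest eigenvalue, 3.6180, is at most the vertex count 5.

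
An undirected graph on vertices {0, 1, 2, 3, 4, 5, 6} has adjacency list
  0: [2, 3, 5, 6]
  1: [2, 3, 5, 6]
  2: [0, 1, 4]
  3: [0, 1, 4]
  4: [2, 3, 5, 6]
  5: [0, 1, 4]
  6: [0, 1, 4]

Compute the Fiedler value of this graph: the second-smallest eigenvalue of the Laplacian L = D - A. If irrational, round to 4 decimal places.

3

Reading degrees in the order [0, 1, 2, 3, 4, 5, 6] gives [4, 4, 3, 3, 4, 3, 3]; set D = diag(4, 4, 3, 3, 4, 3, 3) and form L = D - A. The sorted Laplacian eigenvalues are [0, 3, 3, 3, 4, 4, 7]; the algebraic connectivity is the second entry, 3.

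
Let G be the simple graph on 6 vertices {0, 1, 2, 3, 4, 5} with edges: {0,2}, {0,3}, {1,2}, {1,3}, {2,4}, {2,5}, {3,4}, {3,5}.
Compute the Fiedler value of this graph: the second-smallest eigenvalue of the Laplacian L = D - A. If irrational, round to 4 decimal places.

2

With the vertex order [0, 1, 2, 3, 4, 5], the degrees are [2, 2, 4, 4, 2, 2], giving D = diag(2, 2, 4, 4, 2, 2) and L = D - A. The sorted Laplacian eigenvalues are [0, 2, 2, 2, 4, 6]; the algebraic connectivity is the second entry, 2. There is one zero in the spectrum, matching the 1 component.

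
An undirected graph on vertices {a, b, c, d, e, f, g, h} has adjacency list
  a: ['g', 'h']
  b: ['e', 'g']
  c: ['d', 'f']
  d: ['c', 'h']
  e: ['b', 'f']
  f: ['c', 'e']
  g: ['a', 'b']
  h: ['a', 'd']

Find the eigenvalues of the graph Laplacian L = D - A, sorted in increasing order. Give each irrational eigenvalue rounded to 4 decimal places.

[0, 0.5858, 0.5858, 2, 2, 3.4142, 3.4142, 4]

Each diagonal entry of L is the vertex degree and each off-diagonal entry is -1 where an edge is present, 0 otherwise; in the order [a, b, c, d, e, f, g, h] the diagonal is [2, 2, 2, 2, 2, 2, 2, 2]. Since every row of L sums to 0, the all-ones vector is in the kernel and 0 is an eigenvalue. The single zero eigenvalue shows the graph is connected.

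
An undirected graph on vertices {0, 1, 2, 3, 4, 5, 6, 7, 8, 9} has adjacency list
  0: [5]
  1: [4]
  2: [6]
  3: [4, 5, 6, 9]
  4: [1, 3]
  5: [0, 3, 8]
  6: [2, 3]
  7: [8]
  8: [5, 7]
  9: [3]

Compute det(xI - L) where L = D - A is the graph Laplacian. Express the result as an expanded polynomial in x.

x^10 - 18x^9 + 132x^8 - 514x^7 + 1159x^6 - 1548x^5 + 1208x^4 - 528x^3 + 117x^2 - 10x

Reading degrees in the order [0, 1, 2, 3, 4, 5, 6, 7, 8, 9] gives [1, 1, 1, 4, 2, 3, 2, 1, 2, 1]; set D = diag(1, 1, 1, 4, 2, 3, 2, 1, 2, 1) and form L = D - A. Computing det(xI - L) by cofactor expansion (or equivalently via sum-over-permutations) gives x^10 - 18x^9 + 132x^8 - 514x^7 + 1159x^6 - 1548x^5 + 1208x^4 - 528x^3 + 117x^2 - 10x. Since p(0) = det(-L) = 0, x divides p(x). By the matrix-tree theorem the graph has (1/10) * product of the nonzero eigenvalues = 1 spanning tree.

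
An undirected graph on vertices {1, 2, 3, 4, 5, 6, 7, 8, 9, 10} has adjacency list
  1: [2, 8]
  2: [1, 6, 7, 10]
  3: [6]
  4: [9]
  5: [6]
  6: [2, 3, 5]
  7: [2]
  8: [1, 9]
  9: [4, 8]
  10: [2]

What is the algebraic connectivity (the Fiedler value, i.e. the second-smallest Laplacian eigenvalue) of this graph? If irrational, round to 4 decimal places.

Each diagonal entry of L is the vertex degree and each off-diagonal entry is -1 where an edge is present, 0 otherwise; in the order [1, 2, 3, 4, 5, 6, 7, 8, 9, 10] the diagonal is [2, 4, 1, 1, 1, 3, 1, 2, 2, 1]. The smallest Laplacian eigenvalue is always 0. The next one, lambda_2 = 0.1592, measures how hard the graph is to disconnect: larger values mean better connectivity. By the matrix-tree theorem the graph has (1/10) * product of the nonzero eigenvalues = 1 spanning tree.

0.1592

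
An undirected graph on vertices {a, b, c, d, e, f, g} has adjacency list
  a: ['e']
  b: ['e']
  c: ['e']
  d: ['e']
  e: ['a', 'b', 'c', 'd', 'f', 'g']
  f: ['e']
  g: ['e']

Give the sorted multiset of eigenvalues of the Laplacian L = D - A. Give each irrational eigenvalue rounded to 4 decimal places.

With the vertex order [a, b, c, d, e, f, g], the degrees are [1, 1, 1, 1, 6, 1, 1], giving D = diag(1, 1, 1, 1, 6, 1, 1) and L = D - A. L is symmetric positive semidefinite, so every eigenvalue is real and nonnegative. By the matrix-tree theorem the graph has (1/7) * product of the nonzero eigenvalues = 1 spanning tree.

[0, 1, 1, 1, 1, 1, 7]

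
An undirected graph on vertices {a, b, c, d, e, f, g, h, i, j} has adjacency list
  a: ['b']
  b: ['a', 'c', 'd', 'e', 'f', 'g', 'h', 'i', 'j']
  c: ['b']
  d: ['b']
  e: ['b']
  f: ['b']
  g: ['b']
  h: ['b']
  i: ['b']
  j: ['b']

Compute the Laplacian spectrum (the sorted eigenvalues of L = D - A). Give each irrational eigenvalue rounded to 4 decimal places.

[0, 1, 1, 1, 1, 1, 1, 1, 1, 10]

Each diagonal entry of L is the vertex degree and each off-diagonal entry is -1 where an edge is present, 0 otherwise; in the order [a, b, c, d, e, f, g, h, i, j] the diagonal is [1, 9, 1, 1, 1, 1, 1, 1, 1, 1]. The multiplicity of 0 as a Laplacian eigenvalue equals the number of connected components. The single zero eigenvalue shows the graph is connected.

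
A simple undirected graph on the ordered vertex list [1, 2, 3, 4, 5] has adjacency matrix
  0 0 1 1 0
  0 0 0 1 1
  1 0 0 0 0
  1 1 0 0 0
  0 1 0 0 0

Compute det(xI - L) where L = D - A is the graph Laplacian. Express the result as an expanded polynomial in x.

Each diagonal entry of L is the vertex degree and each off-diagonal entry is -1 where an edge is present, 0 otherwise; in the order [1, 2, 3, 4, 5] the diagonal is [2, 2, 1, 2, 1]. Computing det(xI - L) by cofactor expansion (or equivalently via sum-over-permutations) gives x^5 - 8x^4 + 21x^3 - 20x^2 + 5x. The constant term is 0 because L is singular (the all-ones vector lies in its kernel).

x^5 - 8x^4 + 21x^3 - 20x^2 + 5x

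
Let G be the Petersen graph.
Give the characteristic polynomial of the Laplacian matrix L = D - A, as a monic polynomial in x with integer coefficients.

x^10 - 30x^9 + 390x^8 - 2880x^7 + 13305x^6 - 39882x^5 + 77640x^4 - 94800x^3 + 66000x^2 - 20000x

The graph has 10 vertices and degree multiset [3, 3, 3, 3, 3, 3, 3, 3, 3, 3]; D is the diagonal matrix of degrees and L = D - A. The eigenvalues of L are [0, 2, 2, 2, 2, 2, 5, 5, 5, 5]; the characteristic polynomial is the product of (x - lambda_i), which multiplies out to x^10 - 30x^9 + 390x^8 - 2880x^7 + 13305x^6 - 39882x^5 + 77640x^4 - 94800x^3 + 66000x^2 - 20000x. Since p(0) = det(-L) = 0, x divides p(x).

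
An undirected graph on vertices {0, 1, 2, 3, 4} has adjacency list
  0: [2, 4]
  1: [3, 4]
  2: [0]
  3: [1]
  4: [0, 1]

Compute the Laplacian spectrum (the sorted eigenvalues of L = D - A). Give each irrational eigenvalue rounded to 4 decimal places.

[0, 0.3820, 1.3820, 2.6180, 3.6180]

With the vertex order [0, 1, 2, 3, 4], the degrees are [2, 2, 1, 1, 2], giving D = diag(2, 2, 1, 1, 2) and L = D - A. L is symmetric positive semidefinite, so every eigenvalue is real and nonnegative. The single zero eigenvalue shows the graph is connected. There is one zero in the spectrum, matching the 1 component.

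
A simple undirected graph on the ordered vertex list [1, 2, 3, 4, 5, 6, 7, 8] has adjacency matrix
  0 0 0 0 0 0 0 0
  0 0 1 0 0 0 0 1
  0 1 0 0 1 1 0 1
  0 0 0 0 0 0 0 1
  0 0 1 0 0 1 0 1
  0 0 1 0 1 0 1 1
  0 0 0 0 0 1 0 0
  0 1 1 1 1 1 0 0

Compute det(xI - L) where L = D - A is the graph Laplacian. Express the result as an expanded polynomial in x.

x^8 - 20x^7 + 154x^6 - 572x^5 + 1054x^4 - 900x^3 + 280x^2

Reading degrees in the order [1, 2, 3, 4, 5, 6, 7, 8] gives [0, 2, 4, 1, 3, 4, 1, 5]; set D = diag(0, 2, 4, 1, 3, 4, 1, 5) and form L = D - A. Computing det(xI - L) by cofactor expansion (or equivalently via sum-over-permutations) gives x^8 - 20x^7 + 154x^6 - 572x^5 + 1054x^4 - 900x^3 + 280x^2. The constant term is 0 because L is singular (the all-ones vector lies in its kernel). The eigenvalues sum to 20, which equals trace(L) = 2|E|. The largest eigenvalue, 6.0759, is at most the vertex count 8.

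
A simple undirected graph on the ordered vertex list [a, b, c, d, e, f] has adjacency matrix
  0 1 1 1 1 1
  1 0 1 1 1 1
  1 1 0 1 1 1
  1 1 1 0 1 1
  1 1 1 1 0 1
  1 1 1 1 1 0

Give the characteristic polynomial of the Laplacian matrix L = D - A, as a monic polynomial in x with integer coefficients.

x^6 - 30x^5 + 360x^4 - 2160x^3 + 6480x^2 - 7776x

Reading degrees in the order [a, b, c, d, e, f] gives [5, 5, 5, 5, 5, 5]; set D = diag(5, 5, 5, 5, 5, 5) and form L = D - A. Computing det(xI - L) by cofactor expansion (or equivalently via sum-over-permutations) gives x^6 - 30x^5 + 360x^4 - 2160x^3 + 6480x^2 - 7776x. The coefficient of x^5 equals -trace(L) = -30, matching the sum of degrees.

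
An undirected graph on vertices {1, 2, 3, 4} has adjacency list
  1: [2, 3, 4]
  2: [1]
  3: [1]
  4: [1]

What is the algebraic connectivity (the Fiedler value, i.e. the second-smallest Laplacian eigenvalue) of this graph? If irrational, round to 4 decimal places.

Each diagonal entry of L is the vertex degree and each off-diagonal entry is -1 where an edge is present, 0 otherwise; in the order [1, 2, 3, 4] the diagonal is [3, 1, 1, 1]. The smallest Laplacian eigenvalue is always 0. The next one, lambda_2 = 1, measures how hard the graph is to disconnect: larger values mean better connectivity.

1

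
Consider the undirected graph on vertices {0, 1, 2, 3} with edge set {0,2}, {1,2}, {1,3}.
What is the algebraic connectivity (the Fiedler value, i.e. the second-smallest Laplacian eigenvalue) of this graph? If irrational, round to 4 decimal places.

0.5858

With the vertex order [0, 1, 2, 3], the degrees are [1, 2, 2, 1], giving D = diag(1, 2, 2, 1) and L = D - A. The smallest Laplacian eigenvalue is always 0. The next one, lambda_2 = 0.5858, measures how hard the graph is to disconnect: larger values mean better connectivity. There is one zero in the spectrum, matching the 1 component.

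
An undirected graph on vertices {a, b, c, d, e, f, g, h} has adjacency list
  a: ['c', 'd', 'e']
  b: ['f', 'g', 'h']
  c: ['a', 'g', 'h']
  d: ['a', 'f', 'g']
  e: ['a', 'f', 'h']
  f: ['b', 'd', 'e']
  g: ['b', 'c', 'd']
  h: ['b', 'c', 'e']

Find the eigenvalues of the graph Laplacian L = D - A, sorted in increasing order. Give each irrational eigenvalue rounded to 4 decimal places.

Reading degrees in the order [a, b, c, d, e, f, g, h] gives [3, 3, 3, 3, 3, 3, 3, 3]; set D = diag(3, 3, 3, 3, 3, 3, 3, 3) and form L = D - A. Since every row of L sums to 0, the all-ones vector is in the kernel and 0 is an eigenvalue. By the matrix-tree theorem the graph has (1/8) * product of the nonzero eigenvalues = 384 spanning trees.

[0, 2, 2, 2, 4, 4, 4, 6]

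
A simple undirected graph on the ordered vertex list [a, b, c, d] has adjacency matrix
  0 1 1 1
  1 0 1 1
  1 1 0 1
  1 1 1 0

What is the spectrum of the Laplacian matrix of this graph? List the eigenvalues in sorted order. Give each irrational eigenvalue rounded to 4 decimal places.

[0, 4, 4, 4]

Each diagonal entry of L is the vertex degree and each off-diagonal entry is -1 where an edge is present, 0 otherwise; in the order [a, b, c, d] the diagonal is [3, 3, 3, 3]. The multiplicity of 0 as a Laplacian eigenvalue equals the number of connected components. The single zero eigenvalue shows the graph is connected.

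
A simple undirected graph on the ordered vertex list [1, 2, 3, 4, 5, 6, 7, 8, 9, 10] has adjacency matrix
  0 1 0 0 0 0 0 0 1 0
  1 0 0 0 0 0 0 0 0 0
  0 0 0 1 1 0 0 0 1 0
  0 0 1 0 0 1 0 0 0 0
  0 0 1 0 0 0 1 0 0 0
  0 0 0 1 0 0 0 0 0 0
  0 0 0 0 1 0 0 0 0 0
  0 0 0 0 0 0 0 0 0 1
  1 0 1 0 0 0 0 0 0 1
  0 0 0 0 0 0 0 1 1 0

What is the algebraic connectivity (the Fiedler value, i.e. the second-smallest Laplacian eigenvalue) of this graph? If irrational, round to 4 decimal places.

0.2087

With the vertex order [1, 2, 3, 4, 5, 6, 7, 8, 9, 10], the degrees are [2, 1, 3, 2, 2, 1, 1, 1, 3, 2], giving D = diag(2, 1, 3, 2, 2, 1, 1, 1, 3, 2) and L = D - A. The sorted Laplacian eigenvalues are [0, 0.2087, 0.3820, 0.3820, 1.3820, 2, 2.6180, 2.6180, 3.6180, 4.7913]; the algebraic connectivity is the second entry, 0.2087. The largest eigenvalue, 4.7913, is at most the vertex count 10.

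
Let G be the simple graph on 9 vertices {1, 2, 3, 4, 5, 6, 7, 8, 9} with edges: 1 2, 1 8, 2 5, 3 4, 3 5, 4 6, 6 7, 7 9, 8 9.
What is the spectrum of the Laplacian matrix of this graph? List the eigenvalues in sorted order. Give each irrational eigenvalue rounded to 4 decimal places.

Each diagonal entry of L is the vertex degree and each off-diagonal entry is -1 where an edge is present, 0 otherwise; in the order [1, 2, 3, 4, 5, 6, 7, 8, 9] the diagonal is [2, 2, 2, 2, 2, 2, 2, 2, 2]. L is symmetric positive semidefinite, so every eigenvalue is real and nonnegative. The single zero eigenvalue shows the graph is connected. There is one zero in the spectrum, matching the 1 component.

[0, 0.4679, 0.4679, 1.6527, 1.6527, 3, 3, 3.8794, 3.8794]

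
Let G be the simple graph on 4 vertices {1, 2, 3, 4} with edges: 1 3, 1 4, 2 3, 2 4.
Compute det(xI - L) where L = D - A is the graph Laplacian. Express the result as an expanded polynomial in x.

Each diagonal entry of L is the vertex degree and each off-diagonal entry is -1 where an edge is present, 0 otherwise; in the order [1, 2, 3, 4] the diagonal is [2, 2, 2, 2]. L has integer entries, so p(x) = det(xI - L) has integer coefficients. Expanding the determinant yields x^4 - 8x^3 + 20x^2 - 16x. The constant term is 0 because L is singular (the all-ones vector lies in its kernel).

x^4 - 8x^3 + 20x^2 - 16x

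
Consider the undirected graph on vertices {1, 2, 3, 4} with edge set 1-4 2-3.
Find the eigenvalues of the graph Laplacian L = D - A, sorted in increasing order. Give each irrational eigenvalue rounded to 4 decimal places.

Each diagonal entry of L is the vertex degree and each off-diagonal entry is -1 where an edge is present, 0 otherwise; in the order [1, 2, 3, 4] the diagonal is [1, 1, 1, 1]. Since every row of L sums to 0, the all-ones vector is in the kernel and 0 is an eigenvalue. The 2 zero eigenvalues correspond to the 2 connected components. The largest eigenvalue, 2, is at most the vertex count 4. The eigenvalues sum to 4, which equals trace(L) = 2|E|.

[0, 0, 2, 2]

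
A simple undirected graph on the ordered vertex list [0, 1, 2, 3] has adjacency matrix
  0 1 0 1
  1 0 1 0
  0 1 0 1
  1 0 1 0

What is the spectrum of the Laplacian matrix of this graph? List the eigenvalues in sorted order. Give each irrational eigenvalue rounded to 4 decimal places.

[0, 2, 2, 4]

Each diagonal entry of L is the vertex degree and each off-diagonal entry is -1 where an edge is present, 0 otherwise; in the order [0, 1, 2, 3] the diagonal is [2, 2, 2, 2]. Since every row of L sums to 0, the all-ones vector is in the kernel and 0 is an eigenvalue. The single zero eigenvalue shows the graph is connected. The largest eigenvalue, 4, is at most the vertex count 4.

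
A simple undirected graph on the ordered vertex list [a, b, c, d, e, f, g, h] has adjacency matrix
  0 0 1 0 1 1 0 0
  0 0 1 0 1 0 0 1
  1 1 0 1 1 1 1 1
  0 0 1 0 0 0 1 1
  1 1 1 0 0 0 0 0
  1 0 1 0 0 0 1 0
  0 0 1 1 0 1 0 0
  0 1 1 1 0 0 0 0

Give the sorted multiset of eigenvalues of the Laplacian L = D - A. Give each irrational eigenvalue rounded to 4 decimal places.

Each diagonal entry of L is the vertex degree and each off-diagonal entry is -1 where an edge is present, 0 otherwise; in the order [a, b, c, d, e, f, g, h] the diagonal is [3, 3, 7, 3, 3, 3, 3, 3]. L is symmetric positive semidefinite, so every eigenvalue is real and nonnegative. The single zero eigenvalue shows the graph is connected. The largest eigenvalue, 8, is at most the vertex count 8.

[0, 1.7530, 1.7530, 3.4450, 3.4450, 4.8019, 4.8019, 8]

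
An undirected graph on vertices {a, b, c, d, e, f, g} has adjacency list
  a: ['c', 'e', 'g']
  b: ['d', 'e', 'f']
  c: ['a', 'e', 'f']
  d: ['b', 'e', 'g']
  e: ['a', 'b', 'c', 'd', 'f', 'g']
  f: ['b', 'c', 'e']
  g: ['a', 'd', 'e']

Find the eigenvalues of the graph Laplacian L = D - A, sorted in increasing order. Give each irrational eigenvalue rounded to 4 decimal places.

With the vertex order [a, b, c, d, e, f, g], the degrees are [3, 3, 3, 3, 6, 3, 3], giving D = diag(3, 3, 3, 3, 6, 3, 3) and L = D - A. Diagonalising L (or applying a numerical eigensolver to the 7x7 matrix) gives the spectrum above. The single zero eigenvalue shows the graph is connected. By the matrix-tree theorem the graph has (1/7) * product of the nonzero eigenvalues = 320 spanning trees. There is one zero in the spectrum, matching the 1 component.

[0, 2, 2, 4, 4, 5, 7]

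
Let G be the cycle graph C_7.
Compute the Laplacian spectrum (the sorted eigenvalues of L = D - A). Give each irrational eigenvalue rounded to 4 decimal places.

The graph has 7 vertices and degree multiset [2, 2, 2, 2, 2, 2, 2]; D is the diagonal matrix of degrees and L = D - A. Diagonalising L (or applying a numerical eigensolver to the 7x7 matrix) gives the spectrum above. The single zero eigenvalue shows the graph is connected. There is one zero in the spectrum, matching the 1 component.

[0, 0.7530, 0.7530, 2.4450, 2.4450, 3.8019, 3.8019]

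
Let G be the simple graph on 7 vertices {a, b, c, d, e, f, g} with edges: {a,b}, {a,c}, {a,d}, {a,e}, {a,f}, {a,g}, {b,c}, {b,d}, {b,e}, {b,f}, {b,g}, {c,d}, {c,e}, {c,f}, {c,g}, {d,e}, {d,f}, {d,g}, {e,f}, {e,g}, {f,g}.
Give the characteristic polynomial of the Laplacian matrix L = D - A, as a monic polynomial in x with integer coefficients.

Each diagonal entry of L is the vertex degree and each off-diagonal entry is -1 where an edge is present, 0 otherwise; in the order [a, b, c, d, e, f, g] the diagonal is [6, 6, 6, 6, 6, 6, 6]. L has integer entries, so p(x) = det(xI - L) has integer coefficients. Expanding the determinant yields x^7 - 42x^6 + 735x^5 - 6860x^4 + 36015x^3 - 100842x^2 + 117649x. Since p(0) = det(-L) = 0, x divides p(x).

x^7 - 42x^6 + 735x^5 - 6860x^4 + 36015x^3 - 100842x^2 + 117649x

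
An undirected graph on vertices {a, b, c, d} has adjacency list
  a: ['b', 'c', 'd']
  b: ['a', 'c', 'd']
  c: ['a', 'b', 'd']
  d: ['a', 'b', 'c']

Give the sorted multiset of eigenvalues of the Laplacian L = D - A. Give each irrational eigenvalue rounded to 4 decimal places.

[0, 4, 4, 4]

With the vertex order [a, b, c, d], the degrees are [3, 3, 3, 3], giving D = diag(3, 3, 3, 3) and L = D - A. L is symmetric positive semidefinite, so every eigenvalue is real and nonnegative. The single zero eigenvalue shows the graph is connected. By the matrix-tree theorem the graph has (1/4) * product of the nonzero eigenvalues = 16 spanning trees.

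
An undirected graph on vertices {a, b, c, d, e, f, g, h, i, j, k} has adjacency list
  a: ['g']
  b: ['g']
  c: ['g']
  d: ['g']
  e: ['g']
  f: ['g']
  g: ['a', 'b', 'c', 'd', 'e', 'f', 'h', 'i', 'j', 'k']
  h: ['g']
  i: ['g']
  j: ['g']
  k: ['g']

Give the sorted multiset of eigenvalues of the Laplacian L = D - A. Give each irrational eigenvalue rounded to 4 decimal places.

[0, 1, 1, 1, 1, 1, 1, 1, 1, 1, 11]

Each diagonal entry of L is the vertex degree and each off-diagonal entry is -1 where an edge is present, 0 otherwise; in the order [a, b, c, d, e, f, g, h, i, j, k] the diagonal is [1, 1, 1, 1, 1, 1, 10, 1, 1, 1, 1]. The multiplicity of 0 as a Laplacian eigenvalue equals the number of connected components. The single zero eigenvalue shows the graph is connected. By the matrix-tree theorem the graph has (1/11) * product of the nonzero eigenvalues = 1 spanning tree. There is one zero in the spectrum, matching the 1 component.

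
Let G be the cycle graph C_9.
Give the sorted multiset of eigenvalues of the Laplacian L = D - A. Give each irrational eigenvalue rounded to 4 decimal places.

The graph has 9 vertices and degree multiset [2, 2, 2, 2, 2, 2, 2, 2, 2]; D is the diagonal matrix of degrees and L = D - A. Diagonalising L (or applying a numerical eigensolver to the 9x9 matrix) gives the spectrum above. The single zero eigenvalue shows the graph is connected. The largest eigenvalue, 3.8794, is at most the vertex count 9.

[0, 0.4679, 0.4679, 1.6527, 1.6527, 3, 3, 3.8794, 3.8794]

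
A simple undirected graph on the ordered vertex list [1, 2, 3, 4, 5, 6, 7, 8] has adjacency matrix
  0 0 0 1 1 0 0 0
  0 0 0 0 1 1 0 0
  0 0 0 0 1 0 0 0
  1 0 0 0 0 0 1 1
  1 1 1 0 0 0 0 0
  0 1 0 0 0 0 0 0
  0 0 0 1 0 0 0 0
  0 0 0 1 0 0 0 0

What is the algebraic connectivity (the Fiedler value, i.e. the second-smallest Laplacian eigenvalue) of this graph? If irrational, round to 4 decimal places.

0.2137

With the vertex order [1, 2, 3, 4, 5, 6, 7, 8], the degrees are [2, 2, 1, 3, 3, 1, 1, 1], giving D = diag(2, 2, 1, 3, 3, 1, 1, 1) and L = D - A. The smallest Laplacian eigenvalue is always 0. The next one, lambda_2 = 0.2137, measures how hard the graph is to disconnect: larger values mean better connectivity. By the matrix-tree theorem the graph has (1/8) * product of the nonzero eigenvalues = 1 spanning tree.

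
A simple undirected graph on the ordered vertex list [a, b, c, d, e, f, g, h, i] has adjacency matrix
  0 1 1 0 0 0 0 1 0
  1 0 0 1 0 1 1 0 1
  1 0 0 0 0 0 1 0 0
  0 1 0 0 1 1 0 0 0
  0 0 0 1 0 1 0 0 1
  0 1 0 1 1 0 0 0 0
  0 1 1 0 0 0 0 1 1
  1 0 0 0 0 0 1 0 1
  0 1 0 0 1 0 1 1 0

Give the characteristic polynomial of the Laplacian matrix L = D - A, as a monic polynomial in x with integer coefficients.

Each diagonal entry of L is the vertex degree and each off-diagonal entry is -1 where an edge is present, 0 otherwise; in the order [a, b, c, d, e, f, g, h, i] the diagonal is [3, 5, 2, 3, 3, 3, 4, 3, 4]. L has integer entries, so p(x) = det(xI - L) has integer coefficients. Expanding the determinant yields x^9 - 30x^8 + 382x^7 - 2690x^6 + 11416x^5 - 29732x^4 + 46003x^3 - 38106x^2 + 12600x. The constant term is 0 because L is singular (the all-ones vector lies in its kernel). The eigenvalues sum to 30, which equals trace(L) = 2|E|. By the matrix-tree theorem the graph has (1/9) * product of the nonzero eigenvalues = 1400 spanning trees.

x^9 - 30x^8 + 382x^7 - 2690x^6 + 11416x^5 - 29732x^4 + 46003x^3 - 38106x^2 + 12600x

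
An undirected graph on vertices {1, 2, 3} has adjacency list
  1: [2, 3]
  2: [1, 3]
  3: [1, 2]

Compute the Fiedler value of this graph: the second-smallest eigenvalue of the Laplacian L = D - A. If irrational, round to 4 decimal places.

3

Each diagonal entry of L is the vertex degree and each off-diagonal entry is -1 where an edge is present, 0 otherwise; in the order [1, 2, 3] the diagonal is [2, 2, 2]. The sorted Laplacian eigenvalues are [0, 3, 3]; the algebraic connectivity is the second entry, 3. There is one zero in the spectrum, matching the 1 component.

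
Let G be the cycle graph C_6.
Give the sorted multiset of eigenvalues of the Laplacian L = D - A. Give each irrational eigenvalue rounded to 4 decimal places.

The graph has 6 vertices and degree multiset [2, 2, 2, 2, 2, 2]; D is the diagonal matrix of degrees and L = D - A. Diagonalising L (or applying a numerical eigensolver to the 6x6 matrix) gives the spectrum above. The largest eigenvalue, 4, is at most the vertex count 6. There is one zero in the spectrum, matching the 1 component.

[0, 1, 1, 3, 3, 4]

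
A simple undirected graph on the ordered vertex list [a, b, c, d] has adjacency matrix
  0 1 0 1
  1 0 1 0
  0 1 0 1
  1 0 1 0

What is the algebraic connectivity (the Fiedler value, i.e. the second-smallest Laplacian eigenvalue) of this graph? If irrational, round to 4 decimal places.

Each diagonal entry of L is the vertex degree and each off-diagonal entry is -1 where an edge is present, 0 otherwise; in the order [a, b, c, d] the diagonal is [2, 2, 2, 2]. The sorted Laplacian eigenvalues are [0, 2, 2, 4]; the algebraic connectivity is the second entry, 2. There is one zero in the spectrum, matching the 1 component. By the matrix-tree theorem the graph has (1/4) * product of the nonzero eigenvalues = 4 spanning trees.

2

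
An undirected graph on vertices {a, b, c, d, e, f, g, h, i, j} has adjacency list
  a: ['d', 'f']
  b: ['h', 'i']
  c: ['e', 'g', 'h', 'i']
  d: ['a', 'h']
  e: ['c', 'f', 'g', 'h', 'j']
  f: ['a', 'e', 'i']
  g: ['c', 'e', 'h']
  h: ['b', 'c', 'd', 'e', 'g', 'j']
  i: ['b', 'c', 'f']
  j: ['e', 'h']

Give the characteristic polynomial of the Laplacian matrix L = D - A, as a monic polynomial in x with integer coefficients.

Reading degrees in the order [a, b, c, d, e, f, g, h, i, j] gives [2, 2, 4, 2, 5, 3, 3, 6, 3, 2]; set D = diag(2, 2, 4, 2, 5, 3, 3, 6, 3, 2) and form L = D - A. L has integer entries, so p(x) = det(xI - L) has integer coefficients. Expanding the determinant yields x^10 - 32x^9 + 436x^8 - 3312x^7 + 15424x^6 - 45570x^5 + 85241x^4 - 97146x^3 + 61069x^2 - 16090x. The coefficient of x^9 equals -trace(L) = -32, matching the sum of degrees. There is one zero in the spectrum, matching the 1 component.

x^10 - 32x^9 + 436x^8 - 3312x^7 + 15424x^6 - 45570x^5 + 85241x^4 - 97146x^3 + 61069x^2 - 16090x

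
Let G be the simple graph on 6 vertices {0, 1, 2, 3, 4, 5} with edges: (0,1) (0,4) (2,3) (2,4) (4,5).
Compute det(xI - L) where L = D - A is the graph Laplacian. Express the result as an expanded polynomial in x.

x^6 - 10x^5 + 35x^4 - 52x^3 + 31x^2 - 6x

With the vertex order [0, 1, 2, 3, 4, 5], the degrees are [2, 1, 2, 1, 3, 1], giving D = diag(2, 1, 2, 1, 3, 1) and L = D - A. L has integer entries, so p(x) = det(xI - L) has integer coefficients. Expanding the determinant yields x^6 - 10x^5 + 35x^4 - 52x^3 + 31x^2 - 6x. The coefficient of x^5 equals -trace(L) = -10, matching the sum of degrees. The eigenvalues sum to 10, which equals trace(L) = 2|E|. There is one zero in the spectrum, matching the 1 component.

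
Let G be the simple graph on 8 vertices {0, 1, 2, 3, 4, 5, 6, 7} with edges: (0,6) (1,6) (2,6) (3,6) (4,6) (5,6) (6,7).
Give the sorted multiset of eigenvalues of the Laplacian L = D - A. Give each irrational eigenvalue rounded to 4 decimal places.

[0, 1, 1, 1, 1, 1, 1, 8]

Each diagonal entry of L is the vertex degree and each off-diagonal entry is -1 where an edge is present, 0 otherwise; in the order [0, 1, 2, 3, 4, 5, 6, 7] the diagonal is [1, 1, 1, 1, 1, 1, 7, 1]. L is symmetric positive semidefinite, so every eigenvalue is real and nonnegative. The eigenvalues sum to 14, which equals trace(L) = 2|E|.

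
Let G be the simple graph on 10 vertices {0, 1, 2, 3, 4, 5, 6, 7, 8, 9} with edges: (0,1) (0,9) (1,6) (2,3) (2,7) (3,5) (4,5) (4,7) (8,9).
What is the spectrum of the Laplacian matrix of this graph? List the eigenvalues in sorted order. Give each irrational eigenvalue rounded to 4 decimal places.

Each diagonal entry of L is the vertex degree and each off-diagonal entry is -1 where an edge is present, 0 otherwise; in the order [0, 1, 2, 3, 4, 5, 6, 7, 8, 9] the diagonal is [2, 2, 2, 2, 2, 2, 1, 2, 1, 2]. Diagonalising L (or applying a numerical eigensolver to the 10x10 matrix) gives the spectrum above. The 2 zero eigenvalues correspond to the 2 connected components. The eigenvalues sum to 18, which equals trace(L) = 2|E|.

[0, 0, 0.3820, 1.3820, 1.3820, 1.3820, 2.6180, 3.6180, 3.6180, 3.6180]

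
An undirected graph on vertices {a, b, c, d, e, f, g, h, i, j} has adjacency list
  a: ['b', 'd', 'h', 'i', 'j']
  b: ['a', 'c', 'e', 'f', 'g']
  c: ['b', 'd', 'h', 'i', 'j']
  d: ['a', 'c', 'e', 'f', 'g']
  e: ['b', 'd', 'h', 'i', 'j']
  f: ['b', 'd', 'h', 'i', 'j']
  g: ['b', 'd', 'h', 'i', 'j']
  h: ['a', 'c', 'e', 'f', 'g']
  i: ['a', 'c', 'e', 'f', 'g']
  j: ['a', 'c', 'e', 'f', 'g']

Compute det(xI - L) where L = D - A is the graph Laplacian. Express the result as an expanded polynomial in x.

Each diagonal entry of L is the vertex degree and each off-diagonal entry is -1 where an edge is present, 0 otherwise; in the order [a, b, c, d, e, f, g, h, i, j] the diagonal is [5, 5, 5, 5, 5, 5, 5, 5, 5, 5]. Computing det(xI - L) by cofactor expansion (or equivalently via sum-over-permutations) gives x^10 - 50x^9 + 1100x^8 - 14000x^7 + 113750x^6 - 612500x^5 + 2187500x^4 - 5000000x^3 + 6640625x^2 - 3906250x. The coefficient of x^9 equals -trace(L) = -50, matching the sum of degrees. The largest eigenvalue, 10, is at most the vertex count 10. The eigenvalues sum to 50, which equals trace(L) = 2|E|.

x^10 - 50x^9 + 1100x^8 - 14000x^7 + 113750x^6 - 612500x^5 + 2187500x^4 - 5000000x^3 + 6640625x^2 - 3906250x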